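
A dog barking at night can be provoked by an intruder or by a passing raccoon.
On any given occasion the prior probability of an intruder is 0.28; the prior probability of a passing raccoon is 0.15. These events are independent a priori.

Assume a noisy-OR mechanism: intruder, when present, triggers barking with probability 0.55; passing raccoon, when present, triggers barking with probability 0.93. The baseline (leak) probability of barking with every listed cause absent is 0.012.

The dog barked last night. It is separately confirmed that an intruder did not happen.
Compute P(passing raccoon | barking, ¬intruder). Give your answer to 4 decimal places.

P(passing raccoon | barking, ¬intruder) ≈ 0.9319

Under noisy-OR, P(barking | causes) = 1 − (1−0.012)·∏(1−qᵢ) over the active causes.
By total probability over both values of passing raccoon:
  P(barking | ¬intruder) = 0.012×0.85 + 0.93084×0.15
        = 0.010200 + 0.139626 = 0.149826
Configurations with passing raccoon contribute 0.139626, so
  P(passing raccoon | barking, ¬intruder) = 0.139626 / 0.149826 ≈ 0.9319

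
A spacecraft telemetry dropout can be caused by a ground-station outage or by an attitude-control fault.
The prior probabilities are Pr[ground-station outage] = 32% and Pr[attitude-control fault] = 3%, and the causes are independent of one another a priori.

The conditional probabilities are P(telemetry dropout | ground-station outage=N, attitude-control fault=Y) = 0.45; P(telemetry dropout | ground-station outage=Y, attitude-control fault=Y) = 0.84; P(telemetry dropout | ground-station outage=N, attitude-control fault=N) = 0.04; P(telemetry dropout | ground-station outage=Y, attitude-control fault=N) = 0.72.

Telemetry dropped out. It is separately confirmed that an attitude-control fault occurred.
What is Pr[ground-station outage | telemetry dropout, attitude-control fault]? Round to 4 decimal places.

Enumerate both values of ground-station outage and weight by the priors:
  P(telemetry dropout | attitude-control fault) = 0.45·0.68 + 0.84·0.32
        = 0.306000 + 0.268800 = 0.574800
Configurations with ground-station outage contribute 0.268800, so
  P(ground-station outage | telemetry dropout, attitude-control fault) = 0.268800 / 0.574800 ≈ 0.4676

Pr[ground-station outage | telemetry dropout, attitude-control fault] ≈ 0.4676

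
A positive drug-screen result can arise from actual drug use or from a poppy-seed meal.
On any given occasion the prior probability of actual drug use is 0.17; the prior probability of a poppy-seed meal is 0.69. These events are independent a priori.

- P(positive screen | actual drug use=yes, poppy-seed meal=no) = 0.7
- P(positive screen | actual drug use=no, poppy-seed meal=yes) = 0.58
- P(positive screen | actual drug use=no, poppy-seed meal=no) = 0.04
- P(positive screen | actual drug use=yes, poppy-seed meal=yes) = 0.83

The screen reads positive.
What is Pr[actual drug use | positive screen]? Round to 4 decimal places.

Pr[actual drug use | positive screen] ≈ 0.2816

Sum P(positive screen|·) weighted by the priors over the 4 (actual drug use, poppy-seed meal) configurations:
  P(positive screen) = 0.04·0.83·0.31 + 0.58·0.83·0.69 + 0.7·0.17·0.31 + 0.83·0.17·0.69
        = 0.010292 + 0.332166 + 0.036890 + 0.097359 = 0.476707
Keeping only the actual drug use-present terms gives 0.134249, so
  P(actual drug use | positive screen) = 0.134249 / 0.476707 ≈ 0.2816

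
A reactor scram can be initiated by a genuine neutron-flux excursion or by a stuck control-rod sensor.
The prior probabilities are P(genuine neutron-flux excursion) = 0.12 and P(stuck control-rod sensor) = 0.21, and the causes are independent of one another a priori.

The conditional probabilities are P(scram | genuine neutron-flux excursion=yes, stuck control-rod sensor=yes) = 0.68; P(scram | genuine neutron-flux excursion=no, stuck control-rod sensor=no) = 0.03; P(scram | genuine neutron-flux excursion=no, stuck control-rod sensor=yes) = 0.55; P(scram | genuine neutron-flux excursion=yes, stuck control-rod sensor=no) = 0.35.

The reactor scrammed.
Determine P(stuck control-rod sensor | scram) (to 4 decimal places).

Sum P(scram|·) weighted by the priors over the 4 (genuine neutron-flux excursion, stuck control-rod sensor) configurations:
  P(scram) = 0.03*0.88*0.79 + 0.55*0.88*0.21 + 0.35*0.12*0.79 + 0.68*0.12*0.21
        = 0.020856 + 0.101640 + 0.033180 + 0.017136 = 0.172812
Configurations with stuck control-rod sensor contribute 0.118776, so
  P(stuck control-rod sensor | scram) = 0.118776 / 0.172812 ≈ 0.6873

P(stuck control-rod sensor | scram) ≈ 0.6873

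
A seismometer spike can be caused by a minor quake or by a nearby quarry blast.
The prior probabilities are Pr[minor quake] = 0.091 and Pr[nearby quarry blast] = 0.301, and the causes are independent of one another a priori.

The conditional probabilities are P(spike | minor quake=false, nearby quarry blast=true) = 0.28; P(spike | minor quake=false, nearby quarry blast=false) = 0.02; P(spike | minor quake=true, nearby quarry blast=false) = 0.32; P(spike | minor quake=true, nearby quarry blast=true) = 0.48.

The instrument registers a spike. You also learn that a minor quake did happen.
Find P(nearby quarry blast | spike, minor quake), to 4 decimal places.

Numerator (weight on configurations with nearby quarry blast): 0.48·0.301 = 0.144480
Normalizer over all consistent configurations: 0.32·0.699 + 0.48·0.301 = 0.368160
Posterior = 0.144480 / 0.368160 ≈ 0.3924

P(nearby quarry blast | spike, minor quake) ≈ 0.3924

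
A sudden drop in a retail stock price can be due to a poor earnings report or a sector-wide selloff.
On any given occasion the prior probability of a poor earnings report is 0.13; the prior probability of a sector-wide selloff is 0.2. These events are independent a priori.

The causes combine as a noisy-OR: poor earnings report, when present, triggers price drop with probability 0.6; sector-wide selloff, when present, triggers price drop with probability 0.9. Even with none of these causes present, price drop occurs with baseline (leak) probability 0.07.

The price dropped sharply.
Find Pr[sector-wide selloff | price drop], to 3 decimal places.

Under noisy-OR, P(price drop | causes) = 1 − (1−0.07)·∏(1−qᵢ) over the active causes.
By total probability over the 4 (poor earnings report, sector-wide selloff) configurations:
  P(price drop) = 0.07·0.87·0.8 + 0.907·0.87·0.2 + 0.628·0.13·0.8 + 0.9628·0.13·0.2
        = 0.048720 + 0.157818 + 0.065312 + 0.025033 = 0.296883
The terms with sector-wide selloff present sum to 0.182851, so
  P(sector-wide selloff | price drop) = 0.182851 / 0.296883 ≈ 0.616

Pr[sector-wide selloff | price drop] ≈ 0.616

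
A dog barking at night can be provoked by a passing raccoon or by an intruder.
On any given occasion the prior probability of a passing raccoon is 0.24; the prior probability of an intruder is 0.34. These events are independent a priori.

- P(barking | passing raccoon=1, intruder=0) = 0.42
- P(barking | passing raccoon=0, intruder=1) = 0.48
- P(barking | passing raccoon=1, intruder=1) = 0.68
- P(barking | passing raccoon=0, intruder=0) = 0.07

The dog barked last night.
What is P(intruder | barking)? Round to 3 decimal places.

Numerator (weight on configurations with intruder): 0.124032 + 0.055488 = 0.179520
Denominator P(barking): 0.07*0.76*0.66 + 0.48*0.76*0.34 + 0.42*0.24*0.66 + 0.68*0.24*0.34 = 0.281160
P(intruder | barking) = 0.179520/0.281160 ≈ 0.638

P(intruder | barking) ≈ 0.638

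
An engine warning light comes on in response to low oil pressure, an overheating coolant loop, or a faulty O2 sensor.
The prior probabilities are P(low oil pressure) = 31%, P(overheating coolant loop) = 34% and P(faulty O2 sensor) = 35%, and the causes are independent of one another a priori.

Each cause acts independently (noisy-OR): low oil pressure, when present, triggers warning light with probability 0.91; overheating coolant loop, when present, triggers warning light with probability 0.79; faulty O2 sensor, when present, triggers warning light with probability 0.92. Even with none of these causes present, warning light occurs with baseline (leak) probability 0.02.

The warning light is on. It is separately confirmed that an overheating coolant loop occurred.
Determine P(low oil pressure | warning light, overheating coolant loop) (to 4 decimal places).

Under noisy-OR, P(warning light | causes) = 1 − (1−0.02)·∏(1−qᵢ) over the active causes.
By total probability over the 4 (low oil pressure, faulty O2 sensor) configurations:
  P(warning light | overheating coolant loop) = 0.7942·0.69·0.65 + 0.983536·0.69·0.35 + 0.981478·0.31·0.65 + 0.998518·0.31·0.35
        = 0.356199 + 0.237524 + 0.197768 + 0.108339 = 0.899830
Configurations with low oil pressure contribute 0.306107, so
  P(low oil pressure | warning light, overheating coolant loop) = 0.306107 / 0.899830 ≈ 0.3402

P(low oil pressure | warning light, overheating coolant loop) ≈ 0.3402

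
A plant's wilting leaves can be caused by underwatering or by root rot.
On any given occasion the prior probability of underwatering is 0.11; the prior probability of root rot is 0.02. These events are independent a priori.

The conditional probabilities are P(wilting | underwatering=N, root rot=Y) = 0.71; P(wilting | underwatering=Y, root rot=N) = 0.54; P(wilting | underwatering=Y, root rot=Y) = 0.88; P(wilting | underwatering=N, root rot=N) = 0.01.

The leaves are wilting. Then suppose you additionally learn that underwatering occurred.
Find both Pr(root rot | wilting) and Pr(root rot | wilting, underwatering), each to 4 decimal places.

Sum P(wilting|·) weighted by the priors over the 4 (underwatering, root rot) configurations:
  P(wilting) = 0.01*0.89*0.98 + 0.71*0.89*0.02 + 0.54*0.11*0.98 + 0.88*0.11*0.02
        = 0.008722 + 0.012638 + 0.058212 + 0.001936 = 0.081508
Keeping only the root rot-present terms gives 0.014574, so
  P(root rot | wilting) = 0.014574 / 0.081508 ≈ 0.1788

Now condition on the additional information:
By total probability over both values of root rot:
  P(wilting | underwatering) = 0.54×0.98 + 0.88×0.02
        = 0.529200 + 0.017600 = 0.546800
Keeping only the root rot-present terms gives 0.017600, so
  P(root rot | wilting, underwatering) = 0.017600 / 0.546800 ≈ 0.0322

Pr(root rot | wilting) ≈ 0.1788; Pr(root rot | wilting, underwatering) ≈ 0.0322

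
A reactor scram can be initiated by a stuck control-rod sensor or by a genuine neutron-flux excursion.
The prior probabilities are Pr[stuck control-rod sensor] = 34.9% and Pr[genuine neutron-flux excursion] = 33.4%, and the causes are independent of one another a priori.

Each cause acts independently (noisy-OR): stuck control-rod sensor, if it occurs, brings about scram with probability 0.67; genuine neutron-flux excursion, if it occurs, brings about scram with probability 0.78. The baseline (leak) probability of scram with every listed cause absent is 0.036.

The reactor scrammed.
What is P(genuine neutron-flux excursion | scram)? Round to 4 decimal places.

Under noisy-OR, P(scram | causes) = 1 − (1−0.036)·∏(1−qᵢ) over the active causes.
Weight on genuine neutron-flux excursion=true, given the evidence: 0.171321 + 0.108408 = 0.279729
Normalizer over all consistent configurations: 0.036·0.651·0.666 + 0.78792·0.651·0.334 + 0.68188·0.349·0.666 + 0.930014·0.349·0.334 = 0.453829
P(genuine neutron-flux excursion | scram) = 0.279729/0.453829 ≈ 0.6164

P(genuine neutron-flux excursion | scram) ≈ 0.6164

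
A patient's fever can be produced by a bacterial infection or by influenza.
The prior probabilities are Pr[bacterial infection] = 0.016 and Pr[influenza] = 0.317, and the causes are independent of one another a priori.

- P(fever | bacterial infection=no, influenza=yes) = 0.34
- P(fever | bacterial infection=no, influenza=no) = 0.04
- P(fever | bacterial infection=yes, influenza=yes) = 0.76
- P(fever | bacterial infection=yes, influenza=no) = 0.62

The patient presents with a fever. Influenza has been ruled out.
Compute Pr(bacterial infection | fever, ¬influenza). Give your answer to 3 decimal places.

P(fever | ¬influenza) = 0.04×0.984 + 0.62×0.016 = 0.039360 + 0.009920 = 0.049280
Restricting to configurations with bacterial infection present: 0.62×0.016 = 0.009920.
Hence the posterior is 0.009920/0.049280 ≈ 0.201.

Pr(bacterial infection | fever, ¬influenza) ≈ 0.201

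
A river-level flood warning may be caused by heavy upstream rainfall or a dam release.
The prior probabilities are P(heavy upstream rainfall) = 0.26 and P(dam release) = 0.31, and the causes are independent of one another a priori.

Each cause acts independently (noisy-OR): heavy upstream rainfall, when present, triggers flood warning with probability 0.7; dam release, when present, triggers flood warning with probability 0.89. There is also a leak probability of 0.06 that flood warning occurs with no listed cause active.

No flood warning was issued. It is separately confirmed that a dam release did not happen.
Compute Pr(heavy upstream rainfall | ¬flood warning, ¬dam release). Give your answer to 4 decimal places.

Under noisy-OR, P(flood warning | causes) = 1 − (1−0.06)·∏(1−qᵢ) over the active causes.
Weight on heavy upstream rainfall=true, given the evidence: 0.282·0.26 = 0.073320
Denominator P(¬flood warning | ¬dam release): 0.94·0.74 + 0.282·0.26 = 0.768920
P(heavy upstream rainfall | ¬flood warning, ¬dam release) = 0.073320/0.768920 ≈ 0.0954

Pr(heavy upstream rainfall | ¬flood warning, ¬dam release) ≈ 0.0954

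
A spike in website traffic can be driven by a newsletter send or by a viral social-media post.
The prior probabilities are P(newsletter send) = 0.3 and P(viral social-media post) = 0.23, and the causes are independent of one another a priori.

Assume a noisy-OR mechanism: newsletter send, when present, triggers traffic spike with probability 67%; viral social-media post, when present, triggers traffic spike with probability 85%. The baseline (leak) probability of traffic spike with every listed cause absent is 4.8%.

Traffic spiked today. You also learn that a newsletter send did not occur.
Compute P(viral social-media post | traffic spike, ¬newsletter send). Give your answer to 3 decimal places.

P(viral social-media post | traffic spike, ¬newsletter send) ≈ 0.842

Under noisy-OR, P(traffic spike | causes) = 1 − (1−0.048)·∏(1−qᵢ) over the active causes.
P(traffic spike | ¬newsletter send) = 0.048×0.77 + 0.8572×0.23 = 0.036960 + 0.197156 = 0.234116
The viral social-media post-present share is 0.8572×0.23 = 0.197156.
So P(viral social-media post | traffic spike, ¬newsletter send) = 0.197156/0.234116 ≈ 0.842.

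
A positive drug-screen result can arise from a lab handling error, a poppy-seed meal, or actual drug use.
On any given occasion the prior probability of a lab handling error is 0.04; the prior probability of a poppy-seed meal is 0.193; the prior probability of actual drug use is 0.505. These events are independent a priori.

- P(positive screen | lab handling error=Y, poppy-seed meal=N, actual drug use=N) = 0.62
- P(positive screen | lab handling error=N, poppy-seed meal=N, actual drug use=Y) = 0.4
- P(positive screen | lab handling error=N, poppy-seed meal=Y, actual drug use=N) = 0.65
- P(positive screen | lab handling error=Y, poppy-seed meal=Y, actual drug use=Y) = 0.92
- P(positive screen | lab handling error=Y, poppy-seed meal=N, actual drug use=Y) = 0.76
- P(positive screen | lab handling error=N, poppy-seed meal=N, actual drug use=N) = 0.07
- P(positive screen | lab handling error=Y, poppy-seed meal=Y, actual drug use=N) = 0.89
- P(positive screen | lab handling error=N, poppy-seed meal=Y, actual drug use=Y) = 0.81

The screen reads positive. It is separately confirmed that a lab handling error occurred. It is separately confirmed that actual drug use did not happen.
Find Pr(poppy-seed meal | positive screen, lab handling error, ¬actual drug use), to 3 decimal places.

For the numerator, keep only poppy-seed meal=true terms: 0.89·0.193 = 0.171770
The normalizing constant is 0.62·0.807 + 0.89·0.193 = 0.672110
P(poppy-seed meal | positive screen, lab handling error, ¬actual drug use) = 0.171770/0.672110 ≈ 0.256

Pr(poppy-seed meal | positive screen, lab handling error, ¬actual drug use) ≈ 0.256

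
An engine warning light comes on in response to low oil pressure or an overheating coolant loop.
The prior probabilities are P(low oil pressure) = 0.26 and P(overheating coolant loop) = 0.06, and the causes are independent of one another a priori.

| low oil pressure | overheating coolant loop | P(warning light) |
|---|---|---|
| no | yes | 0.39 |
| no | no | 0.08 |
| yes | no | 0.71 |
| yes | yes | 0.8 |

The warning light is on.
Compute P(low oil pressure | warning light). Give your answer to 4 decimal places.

P(warning light) = 0.08·0.74·0.94 + 0.39·0.74·0.06 + 0.71·0.26·0.94 + 0.8·0.26·0.06 = 0.055648 + 0.017316 + 0.173524 + 0.012480 = 0.258968
The low oil pressure-present share is 0.173524 + 0.012480 = 0.186004.
So P(low oil pressure | warning light) = 0.186004/0.258968 ≈ 0.7183.

P(low oil pressure | warning light) ≈ 0.7183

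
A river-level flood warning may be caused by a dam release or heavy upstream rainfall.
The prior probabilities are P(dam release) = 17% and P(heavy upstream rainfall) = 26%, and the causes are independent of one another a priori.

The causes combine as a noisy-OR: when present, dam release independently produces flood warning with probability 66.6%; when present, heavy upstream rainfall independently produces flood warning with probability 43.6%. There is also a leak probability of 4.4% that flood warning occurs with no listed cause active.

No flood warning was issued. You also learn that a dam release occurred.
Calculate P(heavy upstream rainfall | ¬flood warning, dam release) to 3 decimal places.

P(heavy upstream rainfall | ¬flood warning, dam release) ≈ 0.165

Under noisy-OR, P(flood warning | causes) = 1 − (1−0.044)·∏(1−qᵢ) over the active causes.
Enumerate both values of heavy upstream rainfall and weight by the priors:
  P(¬flood warning | dam release) = 0.319304*0.74 + 0.180087*0.26
        = 0.236285 + 0.046823 = 0.283108
The terms with heavy upstream rainfall present sum to 0.046823, so
  P(heavy upstream rainfall | ¬flood warning, dam release) = 0.046823 / 0.283108 ≈ 0.165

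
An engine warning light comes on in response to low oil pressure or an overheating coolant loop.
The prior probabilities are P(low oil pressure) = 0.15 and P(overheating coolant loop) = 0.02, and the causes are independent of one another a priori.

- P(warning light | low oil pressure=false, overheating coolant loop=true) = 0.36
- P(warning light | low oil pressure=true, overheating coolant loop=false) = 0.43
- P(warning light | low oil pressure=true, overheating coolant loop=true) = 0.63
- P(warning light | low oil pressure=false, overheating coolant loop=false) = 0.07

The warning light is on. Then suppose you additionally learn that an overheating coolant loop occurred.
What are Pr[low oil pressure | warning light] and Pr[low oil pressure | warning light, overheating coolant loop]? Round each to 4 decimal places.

Pr[low oil pressure | warning light] ≈ 0.5026; Pr[low oil pressure | warning light, overheating coolant loop] ≈ 0.2360

Weight on low oil pressure=true, given the evidence: 0.063210 + 0.001890 = 0.065100
Normalizer over all consistent configurations: 0.07*0.85*0.98 + 0.36*0.85*0.02 + 0.43*0.15*0.98 + 0.63*0.15*0.02 = 0.129530
Posterior = 0.065100 / 0.129530 ≈ 0.5026

Now condition on the additional information:
Weight on low oil pressure=true, given the evidence: 0.63×0.15 = 0.094500
Normalizer over all consistent configurations: 0.36×0.85 + 0.63×0.15 = 0.400500
P(low oil pressure | warning light, overheating coolant loop) = 0.094500/0.400500 ≈ 0.2360
Conditioning on overheating coolant loop lowers the posterior on low oil pressure: the classic explaining-away effect in a common-effect structure.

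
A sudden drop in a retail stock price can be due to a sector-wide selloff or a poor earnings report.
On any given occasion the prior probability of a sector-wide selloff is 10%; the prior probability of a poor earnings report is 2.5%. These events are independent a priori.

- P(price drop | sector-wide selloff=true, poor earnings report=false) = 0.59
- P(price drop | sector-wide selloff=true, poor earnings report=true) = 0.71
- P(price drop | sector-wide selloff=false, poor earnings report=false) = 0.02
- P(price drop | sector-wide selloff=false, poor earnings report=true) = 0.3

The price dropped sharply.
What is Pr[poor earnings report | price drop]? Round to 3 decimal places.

Pr[poor earnings report | price drop] ≈ 0.102

Sum P(price drop|·) weighted by the priors over the 4 (sector-wide selloff, poor earnings report) configurations:
  P(price drop) = 0.02·0.9·0.975 + 0.3·0.9·0.025 + 0.59·0.1·0.975 + 0.71·0.1·0.025
        = 0.017550 + 0.006750 + 0.057525 + 0.001775 = 0.083600
Keeping only the poor earnings report-present terms gives 0.008525, so
  P(poor earnings report | price drop) = 0.008525 / 0.083600 ≈ 0.102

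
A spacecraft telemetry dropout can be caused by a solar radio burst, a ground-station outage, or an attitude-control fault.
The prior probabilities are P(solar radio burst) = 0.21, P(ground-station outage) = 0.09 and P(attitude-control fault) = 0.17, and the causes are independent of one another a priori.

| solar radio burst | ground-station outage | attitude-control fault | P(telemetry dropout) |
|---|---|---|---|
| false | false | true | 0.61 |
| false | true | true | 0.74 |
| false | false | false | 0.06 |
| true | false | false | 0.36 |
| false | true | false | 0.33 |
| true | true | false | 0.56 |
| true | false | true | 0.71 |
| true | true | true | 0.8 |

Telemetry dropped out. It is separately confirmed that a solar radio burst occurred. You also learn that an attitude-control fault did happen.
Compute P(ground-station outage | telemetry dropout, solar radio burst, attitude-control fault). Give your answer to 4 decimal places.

P(ground-station outage | telemetry dropout, solar radio burst, attitude-control fault) ≈ 0.1003

Sum P(telemetry dropout|·) weighted by the priors over both values of ground-station outage:
  P(telemetry dropout | solar radio burst, attitude-control fault) = 0.71*0.91 + 0.8*0.09
        = 0.646100 + 0.072000 = 0.718100
Keeping only the ground-station outage-present terms gives 0.072000, so
  P(ground-station outage | telemetry dropout, solar radio burst, attitude-control fault) = 0.072000 / 0.718100 ≈ 0.1003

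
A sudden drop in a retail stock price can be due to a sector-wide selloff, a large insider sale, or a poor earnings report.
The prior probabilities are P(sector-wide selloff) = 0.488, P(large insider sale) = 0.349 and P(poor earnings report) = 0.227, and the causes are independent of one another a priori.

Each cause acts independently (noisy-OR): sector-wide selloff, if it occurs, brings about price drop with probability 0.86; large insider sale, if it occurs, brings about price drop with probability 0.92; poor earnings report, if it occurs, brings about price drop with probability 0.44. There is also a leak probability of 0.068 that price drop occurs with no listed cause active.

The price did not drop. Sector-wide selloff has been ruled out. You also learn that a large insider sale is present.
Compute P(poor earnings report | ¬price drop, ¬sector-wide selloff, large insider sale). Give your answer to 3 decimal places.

Under noisy-OR, P(price drop | causes) = 1 − (1−0.068)·∏(1−qᵢ) over the active causes.
P(¬price drop | ¬sector-wide selloff, large insider sale) = 0.07456*0.773 + 0.041754*0.227 = 0.057635 + 0.009478 = 0.067113
The poor earnings report-present share is 0.041754*0.227 = 0.009478.
Hence the posterior is 0.009478/0.067113 ≈ 0.141.

P(poor earnings report | ¬price drop, ¬sector-wide selloff, large insider sale) ≈ 0.141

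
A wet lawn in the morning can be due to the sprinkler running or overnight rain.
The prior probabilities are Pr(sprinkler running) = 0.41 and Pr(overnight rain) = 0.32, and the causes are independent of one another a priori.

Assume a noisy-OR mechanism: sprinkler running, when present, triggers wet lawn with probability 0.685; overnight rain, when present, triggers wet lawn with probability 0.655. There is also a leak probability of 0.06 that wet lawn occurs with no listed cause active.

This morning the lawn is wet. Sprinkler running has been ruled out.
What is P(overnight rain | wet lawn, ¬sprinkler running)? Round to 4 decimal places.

P(overnight rain | wet lawn, ¬sprinkler running) ≈ 0.8413

Under noisy-OR, P(wet lawn | causes) = 1 − (1−0.06)·∏(1−qᵢ) over the active causes.
For the numerator, keep only overnight rain=true terms: 0.6757×0.32 = 0.216224
The normalizing constant is 0.06×0.68 + 0.6757×0.32 = 0.257024
Posterior = 0.216224 / 0.257024 ≈ 0.8413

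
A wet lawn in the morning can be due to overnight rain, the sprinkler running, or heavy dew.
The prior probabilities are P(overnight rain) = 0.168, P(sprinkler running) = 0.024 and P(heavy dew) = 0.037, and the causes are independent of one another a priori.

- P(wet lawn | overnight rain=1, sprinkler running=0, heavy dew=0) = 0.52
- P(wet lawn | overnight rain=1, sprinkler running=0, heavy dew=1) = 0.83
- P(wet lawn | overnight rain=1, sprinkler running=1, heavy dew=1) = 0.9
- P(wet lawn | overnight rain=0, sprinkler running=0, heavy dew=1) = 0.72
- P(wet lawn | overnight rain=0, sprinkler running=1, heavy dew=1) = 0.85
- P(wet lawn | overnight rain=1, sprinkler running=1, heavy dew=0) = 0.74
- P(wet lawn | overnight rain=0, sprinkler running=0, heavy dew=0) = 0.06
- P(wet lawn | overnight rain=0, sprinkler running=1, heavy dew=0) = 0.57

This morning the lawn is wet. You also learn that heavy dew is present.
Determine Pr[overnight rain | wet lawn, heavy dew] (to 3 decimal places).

Pr[overnight rain | wet lawn, heavy dew] ≈ 0.188

By total probability over the 4 (overnight rain, sprinkler running) configurations:
  P(wet lawn | heavy dew) = 0.72·0.832·0.976 + 0.85·0.832·0.024 + 0.83·0.168·0.976 + 0.9·0.168·0.024
        = 0.584663 + 0.016973 + 0.136093 + 0.003629 = 0.741358
The terms with overnight rain present sum to 0.139722, so
  P(overnight rain | wet lawn, heavy dew) = 0.139722 / 0.741358 ≈ 0.188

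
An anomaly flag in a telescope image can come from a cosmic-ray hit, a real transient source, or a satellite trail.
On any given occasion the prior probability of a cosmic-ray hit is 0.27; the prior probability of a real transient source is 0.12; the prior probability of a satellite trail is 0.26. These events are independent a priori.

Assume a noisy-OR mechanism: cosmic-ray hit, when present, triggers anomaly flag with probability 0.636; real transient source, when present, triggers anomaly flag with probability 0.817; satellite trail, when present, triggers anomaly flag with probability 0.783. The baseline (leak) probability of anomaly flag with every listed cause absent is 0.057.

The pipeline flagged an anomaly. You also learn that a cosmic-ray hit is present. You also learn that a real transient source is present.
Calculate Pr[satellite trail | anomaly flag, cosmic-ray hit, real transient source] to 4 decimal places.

Pr[satellite trail | anomaly flag, cosmic-ray hit, real transient source] ≈ 0.2700

Under noisy-OR, P(anomaly flag | causes) = 1 − (1−0.057)·∏(1−qᵢ) over the active causes.
P(anomaly flag | cosmic-ray hit, real transient source) = 0.937185×0.74 + 0.986369×0.26 = 0.693517 + 0.256456 = 0.949973
The satellite trail-present share is 0.986369×0.26 = 0.256456.
P(satellite trail | anomaly flag, cosmic-ray hit, real transient source) = 0.256456 / 0.949973 ≈ 0.2700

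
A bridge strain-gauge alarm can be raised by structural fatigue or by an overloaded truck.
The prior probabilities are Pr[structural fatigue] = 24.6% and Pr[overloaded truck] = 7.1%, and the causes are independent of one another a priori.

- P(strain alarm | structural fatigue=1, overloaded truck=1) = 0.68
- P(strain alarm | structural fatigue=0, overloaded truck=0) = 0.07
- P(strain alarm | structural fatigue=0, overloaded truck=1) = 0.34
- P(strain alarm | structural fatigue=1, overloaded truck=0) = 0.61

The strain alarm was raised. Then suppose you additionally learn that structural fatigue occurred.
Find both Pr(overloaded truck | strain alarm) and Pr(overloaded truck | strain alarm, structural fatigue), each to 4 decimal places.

Pr(overloaded truck | strain alarm) ≈ 0.1376; Pr(overloaded truck | strain alarm, structural fatigue) ≈ 0.0785

For the numerator, keep only overloaded truck=true terms: 0.018202 + 0.011877 = 0.030079
Denominator P(strain alarm): 0.07*0.754*0.929 + 0.34*0.754*0.071 + 0.61*0.246*0.929 + 0.68*0.246*0.071 = 0.218518
P(overloaded truck | strain alarm) = 0.030079/0.218518 ≈ 0.1376

Now also conditioning on structural fatigue=true:
Numerator (weight on configurations with overloaded truck): 0.68*0.071 = 0.048280
Denominator P(strain alarm | structural fatigue): 0.61*0.929 + 0.68*0.071 = 0.614970
P(overloaded truck | strain alarm, structural fatigue) = 0.048280/0.614970 ≈ 0.0785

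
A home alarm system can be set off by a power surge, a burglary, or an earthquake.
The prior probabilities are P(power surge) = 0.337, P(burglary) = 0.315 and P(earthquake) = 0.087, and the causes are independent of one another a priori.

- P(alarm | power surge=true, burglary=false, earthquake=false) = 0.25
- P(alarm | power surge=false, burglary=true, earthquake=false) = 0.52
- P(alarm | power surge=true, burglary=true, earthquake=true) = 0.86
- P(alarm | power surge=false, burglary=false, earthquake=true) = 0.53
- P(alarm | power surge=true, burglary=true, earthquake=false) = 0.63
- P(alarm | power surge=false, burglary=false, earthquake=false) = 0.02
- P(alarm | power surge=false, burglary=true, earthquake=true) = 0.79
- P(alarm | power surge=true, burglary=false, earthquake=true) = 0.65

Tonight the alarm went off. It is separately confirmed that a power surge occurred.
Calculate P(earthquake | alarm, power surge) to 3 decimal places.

P(alarm | power surge) = 0.25·0.685·0.913 + 0.65·0.685·0.087 + 0.63·0.315·0.913 + 0.86·0.315·0.087 = 0.156351 + 0.038737 + 0.181185 + 0.023568 = 0.399841
Restricting to configurations with earthquake present: 0.038737 + 0.023568 = 0.062305.
P(earthquake | alarm, power surge) = 0.062305 / 0.399841 ≈ 0.156

P(earthquake | alarm, power surge) ≈ 0.156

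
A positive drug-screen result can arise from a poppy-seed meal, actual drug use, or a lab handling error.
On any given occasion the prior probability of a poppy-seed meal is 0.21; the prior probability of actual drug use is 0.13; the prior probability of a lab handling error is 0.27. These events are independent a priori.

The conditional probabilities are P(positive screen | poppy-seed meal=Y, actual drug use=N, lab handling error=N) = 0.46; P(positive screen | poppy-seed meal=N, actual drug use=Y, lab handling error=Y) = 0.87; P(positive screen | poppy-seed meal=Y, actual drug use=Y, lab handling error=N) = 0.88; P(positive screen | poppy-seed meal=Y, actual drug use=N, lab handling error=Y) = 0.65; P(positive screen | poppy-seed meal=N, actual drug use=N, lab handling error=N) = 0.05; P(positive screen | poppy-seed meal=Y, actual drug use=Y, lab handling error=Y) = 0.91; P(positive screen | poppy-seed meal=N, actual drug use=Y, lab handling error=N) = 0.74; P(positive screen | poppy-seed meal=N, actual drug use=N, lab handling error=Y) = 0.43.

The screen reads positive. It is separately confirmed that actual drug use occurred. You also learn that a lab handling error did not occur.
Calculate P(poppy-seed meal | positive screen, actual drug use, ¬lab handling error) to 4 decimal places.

P(positive screen | actual drug use, ¬lab handling error) = 0.74×0.79 + 0.88×0.21 = 0.584600 + 0.184800 = 0.769400
Of this, 0.184800 comes from 0.88×0.21 (the poppy-seed meal=true cases).
P(poppy-seed meal | positive screen, actual drug use, ¬lab handling error) = 0.184800 / 0.769400 ≈ 0.2402

P(poppy-seed meal | positive screen, actual drug use, ¬lab handling error) ≈ 0.2402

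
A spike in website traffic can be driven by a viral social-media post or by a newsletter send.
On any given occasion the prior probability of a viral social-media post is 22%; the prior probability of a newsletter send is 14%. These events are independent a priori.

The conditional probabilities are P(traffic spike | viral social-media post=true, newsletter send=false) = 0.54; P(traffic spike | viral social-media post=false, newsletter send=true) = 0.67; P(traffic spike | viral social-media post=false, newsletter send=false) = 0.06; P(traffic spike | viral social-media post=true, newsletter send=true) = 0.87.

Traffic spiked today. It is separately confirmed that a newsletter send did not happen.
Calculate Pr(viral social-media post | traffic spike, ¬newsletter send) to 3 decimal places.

For the numerator, keep only viral social-media post=true terms: 0.54×0.22 = 0.118800
The normalizing constant is 0.06×0.78 + 0.54×0.22 = 0.165600
P(viral social-media post | traffic spike, ¬newsletter send) = 0.118800/0.165600 ≈ 0.717

Pr(viral social-media post | traffic spike, ¬newsletter send) ≈ 0.717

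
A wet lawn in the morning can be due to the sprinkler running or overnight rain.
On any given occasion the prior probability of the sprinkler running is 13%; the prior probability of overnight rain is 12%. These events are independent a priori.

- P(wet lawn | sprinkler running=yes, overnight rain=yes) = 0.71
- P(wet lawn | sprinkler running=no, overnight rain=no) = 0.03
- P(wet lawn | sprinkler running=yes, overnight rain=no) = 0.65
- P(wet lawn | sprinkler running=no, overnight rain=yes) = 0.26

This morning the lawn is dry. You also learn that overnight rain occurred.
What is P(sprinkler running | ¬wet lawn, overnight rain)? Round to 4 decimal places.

P(¬wet lawn | overnight rain) = 0.74*0.87 + 0.29*0.13 = 0.643800 + 0.037700 = 0.681500
The sprinkler running-present share is 0.29*0.13 = 0.037700.
Hence the posterior is 0.037700/0.681500 ≈ 0.0553.

P(sprinkler running | ¬wet lawn, overnight rain) ≈ 0.0553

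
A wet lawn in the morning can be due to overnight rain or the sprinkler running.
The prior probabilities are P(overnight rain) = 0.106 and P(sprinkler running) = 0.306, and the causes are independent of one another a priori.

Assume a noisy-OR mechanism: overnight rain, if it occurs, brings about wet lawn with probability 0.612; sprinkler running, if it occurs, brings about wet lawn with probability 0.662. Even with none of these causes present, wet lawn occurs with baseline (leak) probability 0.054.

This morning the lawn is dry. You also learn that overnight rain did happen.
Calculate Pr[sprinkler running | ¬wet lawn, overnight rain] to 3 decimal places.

Pr[sprinkler running | ¬wet lawn, overnight rain] ≈ 0.130

Under noisy-OR, P(wet lawn | causes) = 1 − (1−0.054)·∏(1−qᵢ) over the active causes.
Enumerate both values of sprinkler running and weight by the priors:
  P(¬wet lawn | overnight rain) = 0.367048×0.694 + 0.124062×0.306
        = 0.254731 + 0.037963 = 0.292694
The terms with sprinkler running present sum to 0.037963, so
  P(sprinkler running | ¬wet lawn, overnight rain) = 0.037963 / 0.292694 ≈ 0.130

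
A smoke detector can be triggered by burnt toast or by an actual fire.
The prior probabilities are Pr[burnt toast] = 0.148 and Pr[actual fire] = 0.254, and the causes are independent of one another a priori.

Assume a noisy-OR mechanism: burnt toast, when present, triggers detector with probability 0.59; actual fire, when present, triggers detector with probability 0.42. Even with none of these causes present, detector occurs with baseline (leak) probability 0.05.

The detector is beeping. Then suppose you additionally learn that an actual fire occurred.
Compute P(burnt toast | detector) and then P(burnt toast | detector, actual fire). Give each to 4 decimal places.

Under noisy-OR, P(detector | causes) = 1 − (1−0.05)·∏(1−qᵢ) over the active causes.
Enumerate the 4 (burnt toast, actual fire) configurations and weight by the priors:
  P(detector) = 0.05×0.852×0.746 + 0.449×0.852×0.254 + 0.6105×0.148×0.746 + 0.77409×0.148×0.254
        = 0.031780 + 0.097167 + 0.067404 + 0.029100 = 0.225451
Configurations with burnt toast contribute 0.096504, so
  P(burnt toast | detector) = 0.096504 / 0.225451 ≈ 0.4280

Now condition on the additional information:
Weight on burnt toast=true, given the evidence: 0.77409×0.148 = 0.114565
Denominator P(detector | actual fire): 0.449×0.852 + 0.77409×0.148 = 0.497113
P(burnt toast | detector, actual fire) = 0.114565/0.497113 ≈ 0.2305
The drop from 0.4280 to 0.2305 is the explaining-away (discounting) effect.

P(burnt toast | detector) ≈ 0.4280; P(burnt toast | detector, actual fire) ≈ 0.2305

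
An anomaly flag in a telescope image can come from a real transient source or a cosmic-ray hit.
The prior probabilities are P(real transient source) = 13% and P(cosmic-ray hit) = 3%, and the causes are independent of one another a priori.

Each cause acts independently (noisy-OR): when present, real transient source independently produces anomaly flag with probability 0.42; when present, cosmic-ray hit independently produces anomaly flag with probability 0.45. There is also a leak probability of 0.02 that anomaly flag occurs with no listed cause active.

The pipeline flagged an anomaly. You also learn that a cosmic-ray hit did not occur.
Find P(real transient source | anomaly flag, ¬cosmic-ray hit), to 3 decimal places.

P(real transient source | anomaly flag, ¬cosmic-ray hit) ≈ 0.763

Under noisy-OR, P(anomaly flag | causes) = 1 − (1−0.02)·∏(1−qᵢ) over the active causes.
Enumerate both values of real transient source and weight by the priors:
  P(anomaly flag | ¬cosmic-ray hit) = 0.02*0.87 + 0.4316*0.13
        = 0.017400 + 0.056108 = 0.073508
Configurations with real transient source contribute 0.056108, so
  P(real transient source | anomaly flag, ¬cosmic-ray hit) = 0.056108 / 0.073508 ≈ 0.763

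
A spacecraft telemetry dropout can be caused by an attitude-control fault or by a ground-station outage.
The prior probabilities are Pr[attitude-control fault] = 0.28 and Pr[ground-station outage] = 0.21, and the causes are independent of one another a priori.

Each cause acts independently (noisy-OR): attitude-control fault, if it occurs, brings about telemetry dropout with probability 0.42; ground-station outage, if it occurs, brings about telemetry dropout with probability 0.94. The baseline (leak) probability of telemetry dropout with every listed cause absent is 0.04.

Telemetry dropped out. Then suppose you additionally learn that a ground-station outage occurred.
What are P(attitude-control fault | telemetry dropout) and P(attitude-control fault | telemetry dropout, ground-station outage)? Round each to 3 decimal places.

Under noisy-OR, P(telemetry dropout | causes) = 1 − (1−0.04)·∏(1−qᵢ) over the active causes.
Weight on attitude-control fault=true, given the evidence: 0.098036 + 0.056836 = 0.154872
Denominator P(telemetry dropout): 0.04×0.72×0.79 + 0.9424×0.72×0.21 + 0.4432×0.28×0.79 + 0.966592×0.28×0.21 = 0.320115
Posterior = 0.154872 / 0.320115 ≈ 0.484

Now condition on the additional information:
P(telemetry dropout | ground-station outage) = 0.9424*0.72 + 0.966592*0.28 = 0.678528 + 0.270646 = 0.949174
Of this, 0.270646 comes from 0.966592*0.28 (the attitude-control fault=true cases).
P(attitude-control fault | telemetry dropout, ground-station outage) = 0.270646 / 0.949174 ≈ 0.285

P(attitude-control fault | telemetry dropout) ≈ 0.484; P(attitude-control fault | telemetry dropout, ground-station outage) ≈ 0.285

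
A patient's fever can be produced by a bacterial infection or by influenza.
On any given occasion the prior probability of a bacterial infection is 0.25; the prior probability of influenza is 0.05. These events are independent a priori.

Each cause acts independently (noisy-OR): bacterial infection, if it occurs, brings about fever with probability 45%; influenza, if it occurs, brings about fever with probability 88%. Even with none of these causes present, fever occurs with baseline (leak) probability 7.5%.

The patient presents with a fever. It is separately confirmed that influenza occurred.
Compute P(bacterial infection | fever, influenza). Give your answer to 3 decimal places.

P(bacterial infection | fever, influenza) ≈ 0.260

Under noisy-OR, P(fever | causes) = 1 − (1−0.075)·∏(1−qᵢ) over the active causes.
For the numerator, keep only bacterial infection=true terms: 0.93895×0.25 = 0.234737
Denominator P(fever | influenza): 0.889×0.75 + 0.93895×0.25 = 0.901487
Posterior = 0.234737 / 0.901487 ≈ 0.260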